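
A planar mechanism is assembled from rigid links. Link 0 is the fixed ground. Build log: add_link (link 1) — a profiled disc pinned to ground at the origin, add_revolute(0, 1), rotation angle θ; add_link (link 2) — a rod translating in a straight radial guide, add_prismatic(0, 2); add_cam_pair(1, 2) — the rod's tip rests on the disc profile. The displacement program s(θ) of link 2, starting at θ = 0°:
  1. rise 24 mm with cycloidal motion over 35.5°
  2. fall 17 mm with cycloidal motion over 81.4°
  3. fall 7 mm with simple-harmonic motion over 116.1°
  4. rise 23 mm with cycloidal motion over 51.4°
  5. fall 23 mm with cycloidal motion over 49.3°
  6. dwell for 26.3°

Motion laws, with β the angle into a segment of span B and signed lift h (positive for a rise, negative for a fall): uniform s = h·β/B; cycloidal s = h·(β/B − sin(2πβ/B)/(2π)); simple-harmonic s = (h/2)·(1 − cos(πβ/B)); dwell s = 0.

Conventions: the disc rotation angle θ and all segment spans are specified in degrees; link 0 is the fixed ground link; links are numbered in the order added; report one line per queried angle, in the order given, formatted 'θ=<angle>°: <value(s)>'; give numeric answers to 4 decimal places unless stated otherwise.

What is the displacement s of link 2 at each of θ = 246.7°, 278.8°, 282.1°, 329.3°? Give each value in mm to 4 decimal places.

seg 1 [0°–35.5°] cycloidal, h=24: full span → s += 24 → s = 24.0000
seg 2 [35.5°–116.9°] cycloidal, h=-17: full span → s += -17 → s = 7.0000
seg 3 [116.9°–233°] simple-harmonic, h=-7: full span → s += -7 → s = 0.0000
seg 4 [233°–284.4°] cycloidal, h=23: θ=246.7° here. β=13.7, B=51.4. 23·(0.2665 − sin(2π·0.2665)/(2π)) = 2.4895 → s = 2.4895
seg 4 [233°–284.4°] cycloidal, h=23: θ=278.8° here. β=45.8, B=51.4. 23·(0.8911 − sin(2π·0.8911)/(2π)) = 22.8088 → s = 22.8088
seg 4 [233°–284.4°] cycloidal, h=23: θ=282.1° here. β=49.1, B=51.4. 23·(0.9553 − sin(2π·0.9553)/(2π)) = 22.9865 → s = 22.9865
seg 4 [233°–284.4°] cycloidal, h=23: full span → s += 23 → s = 23.0000
seg 5 [284.4°–333.7°] cycloidal, h=-23: θ=329.3° here. β=44.9, B=49.3. -23·(0.9108 − sin(2π·0.9108)/(2π)) = -22.8941 → s = 0.1059

θ=246.7°: 2.4895
θ=278.8°: 22.8088
θ=282.1°: 22.9865
θ=329.3°: 0.1059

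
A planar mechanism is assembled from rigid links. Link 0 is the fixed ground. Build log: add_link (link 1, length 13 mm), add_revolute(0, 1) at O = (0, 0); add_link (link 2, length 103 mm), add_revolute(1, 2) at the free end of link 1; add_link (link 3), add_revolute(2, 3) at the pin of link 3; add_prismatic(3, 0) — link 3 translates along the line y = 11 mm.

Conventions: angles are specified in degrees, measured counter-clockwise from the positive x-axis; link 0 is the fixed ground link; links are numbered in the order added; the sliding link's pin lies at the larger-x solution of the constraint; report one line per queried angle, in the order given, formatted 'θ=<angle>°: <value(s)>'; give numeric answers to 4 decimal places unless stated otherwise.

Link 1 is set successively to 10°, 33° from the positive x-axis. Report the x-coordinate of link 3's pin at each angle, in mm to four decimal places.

geometry: r = 13 mm, L = 103 mm, e = 11 mm
θ=10°: crank pin P = (r cos θ, r sin θ) = (12.802501, 2.257426)
θ=10°: h = r sin θ − e = 2.257426 − 11 = -8.742574
θ=10°: x = r cos θ + √(L² − h²) = 12.802501 + 102.628297 = 115.430798
θ=33°: crank pin P = (r cos θ, r sin θ) = (10.902717, 7.080307)
θ=33°: h = r sin θ − e = 7.080307 − 11 = -3.919693
θ=33°: x = r cos θ + √(L² − h²) = 10.902717 + 102.925391 = 113.828108

θ=10°: 115.4308
θ=33°: 113.8281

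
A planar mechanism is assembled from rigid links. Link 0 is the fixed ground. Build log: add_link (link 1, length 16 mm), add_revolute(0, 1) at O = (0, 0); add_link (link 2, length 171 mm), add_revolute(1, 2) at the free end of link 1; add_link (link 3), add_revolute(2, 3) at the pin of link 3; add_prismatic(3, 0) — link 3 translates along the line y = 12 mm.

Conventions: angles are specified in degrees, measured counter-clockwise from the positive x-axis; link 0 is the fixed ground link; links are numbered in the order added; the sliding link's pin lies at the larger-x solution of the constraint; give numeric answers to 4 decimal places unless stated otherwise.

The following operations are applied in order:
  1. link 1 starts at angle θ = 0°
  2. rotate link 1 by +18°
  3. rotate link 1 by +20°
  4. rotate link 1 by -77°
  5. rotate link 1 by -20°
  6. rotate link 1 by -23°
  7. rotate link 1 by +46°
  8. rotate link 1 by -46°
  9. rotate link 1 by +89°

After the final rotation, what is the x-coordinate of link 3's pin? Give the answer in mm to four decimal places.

geometry: r = 16 mm, L = 171 mm, e = 12 mm; θ starts at 0°
rotate link 1 by +18°: θ ← 0° +18° = 18°
rotate link 1 by +20°: θ ← 18° +20° = 38°
rotate link 1 by -77°: θ ← 38° -77° = -39°
rotate link 1 by -20°: θ ← -39° -20° = -59°
rotate link 1 by -23°: θ ← -59° -23° = -82°
rotate link 1 by +46°: θ ← -82° +46° = -36°
rotate link 1 by -46°: θ ← -36° -46° = -82°
rotate link 1 by +89°: θ ← -82° +89° = 7°
crank pin P = (r cos θ, r sin θ) = (15.880738, 1.949909)
h = r sin θ − e = 1.949909 − 12 = -10.050091
x = r cos θ + √(L² − h²) = 15.880738 + 170.704410 = 186.585149

186.5851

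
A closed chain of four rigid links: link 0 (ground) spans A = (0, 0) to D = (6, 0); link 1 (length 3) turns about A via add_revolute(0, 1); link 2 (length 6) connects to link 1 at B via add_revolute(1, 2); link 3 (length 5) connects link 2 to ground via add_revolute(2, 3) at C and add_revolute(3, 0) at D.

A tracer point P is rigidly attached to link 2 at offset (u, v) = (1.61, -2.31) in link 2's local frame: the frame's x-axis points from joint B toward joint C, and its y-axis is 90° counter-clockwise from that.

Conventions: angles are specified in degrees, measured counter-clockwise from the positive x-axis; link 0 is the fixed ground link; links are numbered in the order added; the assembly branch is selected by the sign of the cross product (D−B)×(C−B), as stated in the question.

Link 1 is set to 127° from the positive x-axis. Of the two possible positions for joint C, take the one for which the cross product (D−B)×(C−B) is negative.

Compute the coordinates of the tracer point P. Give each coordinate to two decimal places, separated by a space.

A=(0,0), D=(6.00,0)
B = A + 3.00·(cos127°, sin127°) = (-1.8054, 2.3959)
|BD| = 8.1649
circle(B,6.00) ∩ circle(D,5.00): a=4.7561, h=3.6579
  candidates: C₊=(3.8146,4.4971) cross=29.866; C₋=(1.6679,-2.4965) cross=-29.866
  branch - wants cross < 0 → take C=(1.6679,-2.4965) (cross=-29.866)
ex = (C−B)/|BC| = (0.5789,-0.8154); ey = (0.8154,0.5789)
P = B + 1.61·ex + -2.31·ey = (-2.7570,-0.2541)

-2.76 -0.25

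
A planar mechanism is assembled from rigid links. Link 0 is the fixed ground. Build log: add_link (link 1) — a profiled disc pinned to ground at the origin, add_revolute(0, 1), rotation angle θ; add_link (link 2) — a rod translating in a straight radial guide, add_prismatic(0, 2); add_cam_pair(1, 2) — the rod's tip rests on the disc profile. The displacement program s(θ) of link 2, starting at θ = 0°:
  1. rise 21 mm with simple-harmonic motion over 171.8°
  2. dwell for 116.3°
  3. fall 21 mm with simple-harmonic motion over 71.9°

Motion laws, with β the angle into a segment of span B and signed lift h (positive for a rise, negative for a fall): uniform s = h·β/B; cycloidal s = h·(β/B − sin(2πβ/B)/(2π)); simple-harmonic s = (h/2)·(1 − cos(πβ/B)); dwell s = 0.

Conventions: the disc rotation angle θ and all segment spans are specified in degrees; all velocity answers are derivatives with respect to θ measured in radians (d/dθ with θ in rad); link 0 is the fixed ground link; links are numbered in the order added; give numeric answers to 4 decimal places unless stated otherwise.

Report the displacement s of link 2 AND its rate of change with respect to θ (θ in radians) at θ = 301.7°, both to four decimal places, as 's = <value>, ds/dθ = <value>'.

seg 1 [0°–171.8°] simple-harmonic, h=21: full span → s += 21 → s = 21.0000
seg 2 [171.8°–288.1°] dwell: s stays 21.0000
seg 3 [288.1°–360°] simple-harmonic, h=-21: θ=301.7° here. β=13.6, B=71.9. -21/2·(1 − cos(π·0.1892)) = -1.8000 → s = 19.2000
velocity in seg [288.1°–360°] (simple-harmonic), θ in radians: β = 13.6° = 0.2374 rad, B = 71.9° = 1.2549 rad; ds/dθ = (πh/(2B)) sin(πβ/B) = (π·(-21)/(2·1.2549)) sin(π·0.1892) = -14.717210 mm/rad

s = 19.2000, ds/dθ = -14.7172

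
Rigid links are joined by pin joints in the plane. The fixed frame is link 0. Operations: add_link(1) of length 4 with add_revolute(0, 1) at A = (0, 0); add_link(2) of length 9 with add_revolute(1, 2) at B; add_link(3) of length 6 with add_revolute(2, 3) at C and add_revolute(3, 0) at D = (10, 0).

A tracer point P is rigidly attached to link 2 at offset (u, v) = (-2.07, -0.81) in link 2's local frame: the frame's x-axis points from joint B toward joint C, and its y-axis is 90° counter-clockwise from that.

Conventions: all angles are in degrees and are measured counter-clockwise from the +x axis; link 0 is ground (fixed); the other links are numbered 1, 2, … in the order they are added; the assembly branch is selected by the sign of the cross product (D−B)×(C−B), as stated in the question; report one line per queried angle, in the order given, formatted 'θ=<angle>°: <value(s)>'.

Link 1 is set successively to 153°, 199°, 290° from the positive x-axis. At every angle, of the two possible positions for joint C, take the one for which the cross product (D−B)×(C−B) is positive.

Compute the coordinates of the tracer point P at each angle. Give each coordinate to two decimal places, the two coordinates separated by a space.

A=(0,0), D=(10.00,0)
θ=153°: B = A + 4.00·(cos153°, sin153°) = (-3.5640, 1.8160)
θ=153°: |BD| = 13.6850
θ=153°: circle(B,9.00) ∩ circle(D,6.00): a=8.4867, h=2.9961
θ=153°:   candidates: C₊=(5.2452,3.6594) cross=41.002; C₋=(4.4500,-2.2798) cross=-41.002
θ=153°:   branch + wants cross > 0 → take C=(5.2452,3.6594) (cross=41.002)
θ=153°: ex = (C−B)/|BC| = (0.9788,0.2048); ey = (-0.2048,0.9788)
θ=153°: P = B + -2.07·ex + -0.81·ey = (-5.4242,0.5991)
θ=199°: B = A + 4.00·(cos199°, sin199°) = (-3.7821, -1.3023)
θ=199°: |BD| = 13.8435
θ=199°: circle(B,9.00) ∩ circle(D,6.00): a=8.5470, h=2.8192
θ=199°:   candidates: C₊=(4.4619,2.3085) cross=39.028; C₋=(4.9923,-3.3050) cross=-39.028
θ=199°:   branch + wants cross > 0 → take C=(4.4619,2.3085) (cross=39.028)
θ=199°: ex = (C−B)/|BC| = (0.9160,0.4012); ey = (-0.4012,0.9160)
θ=199°: P = B + -2.07·ex + -0.81·ey = (-5.3532,-2.8747)
θ=290°: B = A + 4.00·(cos290°, sin290°) = (1.3681, -3.7588)
θ=290°: |BD| = 9.4148
θ=290°: circle(B,9.00) ∩ circle(D,6.00): a=7.0973, h=5.5343
θ=290°:   candidates: C₊=(5.6656,4.1489) cross=52.105; C₋=(10.0847,-5.9994) cross=-52.105
θ=290°:   branch + wants cross > 0 → take C=(5.6656,4.1489) (cross=52.105)
θ=290°: ex = (C−B)/|BC| = (0.4775,0.8786); ey = (-0.8786,0.4775)
θ=290°: P = B + -2.07·ex + -0.81·ey = (1.0913,-5.9643)

θ=153°: -5.42 0.60
θ=199°: -5.35 -2.87
θ=290°: 1.09 -5.96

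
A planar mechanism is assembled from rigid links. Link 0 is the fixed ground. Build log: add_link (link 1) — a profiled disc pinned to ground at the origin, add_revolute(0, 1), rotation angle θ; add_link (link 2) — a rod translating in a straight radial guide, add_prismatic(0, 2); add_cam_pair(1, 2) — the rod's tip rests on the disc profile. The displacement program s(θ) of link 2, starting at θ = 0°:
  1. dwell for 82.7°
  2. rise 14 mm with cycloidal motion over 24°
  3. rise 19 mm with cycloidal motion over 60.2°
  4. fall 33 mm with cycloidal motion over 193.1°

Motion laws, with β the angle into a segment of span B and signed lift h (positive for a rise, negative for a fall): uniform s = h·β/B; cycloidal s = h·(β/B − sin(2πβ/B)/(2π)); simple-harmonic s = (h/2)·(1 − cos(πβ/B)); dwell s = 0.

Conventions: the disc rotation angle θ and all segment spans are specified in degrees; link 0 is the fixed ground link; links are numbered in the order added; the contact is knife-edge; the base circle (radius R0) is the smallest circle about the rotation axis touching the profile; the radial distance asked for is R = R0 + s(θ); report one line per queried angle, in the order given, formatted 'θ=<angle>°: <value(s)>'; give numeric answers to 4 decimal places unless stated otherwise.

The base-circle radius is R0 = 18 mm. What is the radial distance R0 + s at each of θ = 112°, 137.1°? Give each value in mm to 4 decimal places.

seg 1 [0°–82.7°] dwell: s stays 0.0000
seg 2 [82.7°–106.7°] cycloidal, h=14: full span → s += 14 → s = 14.0000
seg 3 [106.7°–166.9°] cycloidal, h=19: θ=112° here. β=5.3, B=60.2. 19·(0.0880 − sin(2π·0.0880)/(2π)) = 0.0840 → s = 14.0840
seg 3 [106.7°–166.9°] cycloidal, h=19: θ=137.1° here. β=30.4, B=60.2. 19·(0.5050 − sin(2π·0.5050)/(2π)) = 9.6894 → s = 23.6894
θ=112°: R = R0 + s = 18 + 14.0840 = 32.0840
θ=137.1°: R = R0 + s = 18 + 23.6894 = 41.6894

θ=112°: 32.0840
θ=137.1°: 41.6894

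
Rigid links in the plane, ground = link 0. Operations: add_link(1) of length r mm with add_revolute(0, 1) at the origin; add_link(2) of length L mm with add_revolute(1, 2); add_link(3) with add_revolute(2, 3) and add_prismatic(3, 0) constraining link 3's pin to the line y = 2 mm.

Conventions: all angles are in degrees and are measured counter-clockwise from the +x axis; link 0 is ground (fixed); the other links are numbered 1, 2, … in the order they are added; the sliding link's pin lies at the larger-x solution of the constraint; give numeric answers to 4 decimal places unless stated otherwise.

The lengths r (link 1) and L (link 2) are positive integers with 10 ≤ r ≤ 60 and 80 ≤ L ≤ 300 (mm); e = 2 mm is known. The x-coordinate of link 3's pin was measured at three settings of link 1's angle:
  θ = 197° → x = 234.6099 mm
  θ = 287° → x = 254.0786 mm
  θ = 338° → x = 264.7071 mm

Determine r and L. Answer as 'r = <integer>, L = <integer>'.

constraint per measurement: (x − r cos θ)² + (r sin θ − e)² = L²
subtracting the θ₁ and θ₂ equations cancels the r² and L² terms:
r = (x₁² − x₂²) / (2[(x₁cos θ₁ + e sin θ₁) − (x₂cos θ₂ + e sin θ₂)]) = 16.0000 → r = 16
L² = (x₁ − r cos θ₁)² + (r sin θ₁ − e)² = 62499.9910 → L = 250.0000 → L = 250
check at θ₃=338°: x = 264.7071 (printed 264.7071) ✓

r = 16, L = 250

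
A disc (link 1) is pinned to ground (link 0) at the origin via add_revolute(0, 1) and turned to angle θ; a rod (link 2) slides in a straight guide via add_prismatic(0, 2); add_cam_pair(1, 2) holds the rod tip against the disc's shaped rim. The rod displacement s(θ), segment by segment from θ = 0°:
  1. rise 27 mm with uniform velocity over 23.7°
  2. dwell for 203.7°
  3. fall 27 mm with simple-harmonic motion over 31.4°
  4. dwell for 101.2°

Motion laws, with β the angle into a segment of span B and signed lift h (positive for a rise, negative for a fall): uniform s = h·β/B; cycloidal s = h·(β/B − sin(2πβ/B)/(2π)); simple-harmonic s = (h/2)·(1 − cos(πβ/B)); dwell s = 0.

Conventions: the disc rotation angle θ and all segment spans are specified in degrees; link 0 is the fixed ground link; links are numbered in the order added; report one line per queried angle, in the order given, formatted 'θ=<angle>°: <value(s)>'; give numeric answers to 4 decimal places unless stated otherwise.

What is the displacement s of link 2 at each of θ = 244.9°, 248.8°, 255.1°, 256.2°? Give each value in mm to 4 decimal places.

segment 1 (0° to 23.7°, uniform, h = 27) is passed completely: s = 0.0000 + (27) = 27.0000
segment 2 (23.7° to 227.4°, dwell): s unchanged at 27.0000
θ = 244.9° falls in segment 3 (227.4° to 258.8°, simple-harmonic, h = -27): β = 244.9 − 227.4 = 17.5°, B = 31.4°; Δs = -27/2·(1 − cos(π·0.5573)) = -15.9181; s = 27.0000 − 15.9181 = 11.0819
θ = 248.8° falls in segment 3 (227.4° to 258.8°, simple-harmonic, h = -27): β = 248.8 − 227.4 = 21.4°, B = 31.4°; Δs = -27/2·(1 − cos(π·0.6815)) = -20.7883; s = 27.0000 − 20.7883 = 6.2117
θ = 255.1° falls in segment 3 (227.4° to 258.8°, simple-harmonic, h = -27): β = 255.1 − 227.4 = 27.7°, B = 31.4°; Δs = -27/2·(1 − cos(π·0.8822)) = -26.0855; s = 27.0000 − 26.0855 = 0.9145
θ = 256.2° falls in segment 3 (227.4° to 258.8°, simple-harmonic, h = -27): β = 256.2 − 227.4 = 28.8°, B = 31.4°; Δs = -27/2·(1 − cos(π·0.9172)) = -26.5458; s = 27.0000 − 26.5458 = 0.4542

θ=244.9°: 11.0819
θ=248.8°: 6.2117
θ=255.1°: 0.9145
θ=256.2°: 0.4542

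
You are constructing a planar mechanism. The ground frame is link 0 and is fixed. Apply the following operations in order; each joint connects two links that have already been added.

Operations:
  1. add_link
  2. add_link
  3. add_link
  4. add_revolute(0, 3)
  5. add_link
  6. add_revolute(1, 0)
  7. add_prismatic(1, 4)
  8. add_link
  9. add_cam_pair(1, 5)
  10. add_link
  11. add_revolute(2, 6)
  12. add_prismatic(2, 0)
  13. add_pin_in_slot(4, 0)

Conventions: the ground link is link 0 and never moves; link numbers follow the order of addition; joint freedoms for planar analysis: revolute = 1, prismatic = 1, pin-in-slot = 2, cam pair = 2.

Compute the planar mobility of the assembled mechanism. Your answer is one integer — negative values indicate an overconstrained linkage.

link 0 = ground. State L|J1|J2 = 1|0|0
+link1  2|0|0
+link2  3|0|0
+link3  4|0|0
R(0,3) f=1→J1  4|1|0
+link4  5|1|0
R(1,0) f=1→J1  5|2|0
P(1,4) f=1→J1  5|3|0
+link5  6|3|0
C(1,5) f=2→J2  6|3|1
+link6  7|3|1
R(2,6) f=1→J1  7|4|1
P(2,0) f=1→J1  7|5|1
PS(4,0) f=2→J2  7|5|2
M = 3(7−1)−2·5−2 = 18−10−2 = 6

M = 6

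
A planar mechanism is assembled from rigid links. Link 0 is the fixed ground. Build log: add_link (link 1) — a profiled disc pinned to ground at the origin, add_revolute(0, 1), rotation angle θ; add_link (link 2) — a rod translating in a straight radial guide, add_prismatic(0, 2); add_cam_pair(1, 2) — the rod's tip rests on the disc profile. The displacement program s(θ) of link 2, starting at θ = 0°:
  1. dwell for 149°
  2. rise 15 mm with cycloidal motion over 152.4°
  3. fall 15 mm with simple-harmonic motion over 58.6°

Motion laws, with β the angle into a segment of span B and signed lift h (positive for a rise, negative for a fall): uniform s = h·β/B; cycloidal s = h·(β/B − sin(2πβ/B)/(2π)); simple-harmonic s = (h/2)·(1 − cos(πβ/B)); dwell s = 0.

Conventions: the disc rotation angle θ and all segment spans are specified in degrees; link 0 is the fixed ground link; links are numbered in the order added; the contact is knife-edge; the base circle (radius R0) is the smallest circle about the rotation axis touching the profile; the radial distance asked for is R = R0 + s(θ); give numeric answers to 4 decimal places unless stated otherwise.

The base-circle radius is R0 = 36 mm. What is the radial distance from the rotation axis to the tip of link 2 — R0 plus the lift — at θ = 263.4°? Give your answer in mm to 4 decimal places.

seg 1 [0°–149°] dwell: s stays 0.0000
seg 2 [149°–301.4°] cycloidal, h=15: θ=263.4° here. β=114.4, B=152.4. 15·(0.7507 − sin(2π·0.7507)/(2π)) = 13.6471 → s = 13.6471
R = R0 + s = 36 + 13.6471 = 49.6471

49.6471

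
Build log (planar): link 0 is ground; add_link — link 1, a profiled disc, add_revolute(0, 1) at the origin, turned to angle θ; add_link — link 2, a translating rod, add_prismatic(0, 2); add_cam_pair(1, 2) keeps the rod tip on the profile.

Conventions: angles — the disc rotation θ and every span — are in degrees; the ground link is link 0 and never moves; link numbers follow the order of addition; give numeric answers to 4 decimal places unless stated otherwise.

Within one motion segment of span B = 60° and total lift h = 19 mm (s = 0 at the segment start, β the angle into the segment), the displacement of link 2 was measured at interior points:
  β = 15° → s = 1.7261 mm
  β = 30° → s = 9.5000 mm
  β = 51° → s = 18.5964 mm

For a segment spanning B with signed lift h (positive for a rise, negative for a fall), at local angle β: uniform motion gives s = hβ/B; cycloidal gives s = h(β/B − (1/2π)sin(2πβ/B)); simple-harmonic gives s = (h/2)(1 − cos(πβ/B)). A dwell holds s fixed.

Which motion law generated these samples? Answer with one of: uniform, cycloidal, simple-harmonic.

candidates at β/B = r: uniform s = h·r (linear in β); cycloidal s = h·(r − sin(2πr)/(2π)); simple-harmonic s = (h/2)(1 − cos(πr))
β=15°: printed 1.7261 | uniform 4.7500, cycloidal 1.7261, simple-harmonic 2.7825
β=30°: printed 9.5000 | uniform 9.5000, cycloidal 9.5000, simple-harmonic 9.5000
β=51°: printed 18.5964 | uniform 16.1500, cycloidal 18.5964, simple-harmonic 17.9646
only one law matches every sample → cycloidal

cycloidal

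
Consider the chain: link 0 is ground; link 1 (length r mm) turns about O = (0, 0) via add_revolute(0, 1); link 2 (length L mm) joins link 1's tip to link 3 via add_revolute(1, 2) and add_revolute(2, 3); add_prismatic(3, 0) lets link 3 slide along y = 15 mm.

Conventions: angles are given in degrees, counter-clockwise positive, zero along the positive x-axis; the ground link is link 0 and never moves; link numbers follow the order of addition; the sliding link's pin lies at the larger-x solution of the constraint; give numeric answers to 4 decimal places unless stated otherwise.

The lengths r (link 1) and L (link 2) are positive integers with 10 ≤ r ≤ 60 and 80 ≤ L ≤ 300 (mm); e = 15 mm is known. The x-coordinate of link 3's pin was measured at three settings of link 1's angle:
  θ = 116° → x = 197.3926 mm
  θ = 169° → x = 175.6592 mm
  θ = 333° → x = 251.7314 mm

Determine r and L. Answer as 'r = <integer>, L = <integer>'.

constraint per measurement: (x − r cos θ)² + (r sin θ − e)² = L²
subtracting the θ₁ and θ₂ equations cancels the r² and L² terms:
r = (x₁² − x₂²) / (2[(x₁cos θ₁ + e sin θ₁) − (x₂cos θ₂ + e sin θ₂)]) = 41.9998 → r = 42
L² = (x₁ − r cos θ₁)² + (r sin θ₁ − e)² = 47088.9806 → L = 217.0000 → L = 217
check at θ₃=333°: x = 251.7314 (printed 251.7314) ✓

r = 42, L = 217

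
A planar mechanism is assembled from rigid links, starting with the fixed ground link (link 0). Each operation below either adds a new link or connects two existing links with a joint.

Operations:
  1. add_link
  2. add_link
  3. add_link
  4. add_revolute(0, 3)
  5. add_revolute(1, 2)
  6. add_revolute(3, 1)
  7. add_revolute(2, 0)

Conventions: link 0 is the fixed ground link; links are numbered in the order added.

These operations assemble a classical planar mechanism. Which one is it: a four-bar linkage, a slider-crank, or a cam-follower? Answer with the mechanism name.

links: 4 (incl. ground); joints: 4 revolute, 0 prismatic, 0 higher (cam) pair, forming one closed loop
4 links in a single 4R loop → four-bar linkage

four-bar linkage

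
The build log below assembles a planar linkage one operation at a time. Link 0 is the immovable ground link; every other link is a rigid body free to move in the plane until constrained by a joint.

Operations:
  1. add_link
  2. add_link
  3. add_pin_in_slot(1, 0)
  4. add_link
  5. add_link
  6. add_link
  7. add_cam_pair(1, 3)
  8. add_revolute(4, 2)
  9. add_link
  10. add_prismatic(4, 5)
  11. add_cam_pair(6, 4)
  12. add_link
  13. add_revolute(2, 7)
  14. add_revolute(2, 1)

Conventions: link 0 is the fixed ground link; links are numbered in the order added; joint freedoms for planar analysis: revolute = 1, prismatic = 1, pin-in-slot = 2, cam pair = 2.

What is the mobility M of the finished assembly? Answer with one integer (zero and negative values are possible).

ground; <1,0,0>
#1 <2,0,0>
#2 <3,0,0>
PS:1↔0 J2 <3,0,1>
#3 <4,0,1>
#4 <5,0,1>
#5 <6,0,1>
C:1↔3 J2 <6,0,2>
R:4↔2 J1 <6,1,2>
#6 <7,1,2>
P:4↔5 J1 <7,2,2>
C:6↔4 J2 <7,2,3>
#7 <8,2,3>
R:2↔7 J1 <8,3,3>
R:2↔1 J1 <8,4,3>
3×7 − 2×4 − 1×3 = 10

M = 10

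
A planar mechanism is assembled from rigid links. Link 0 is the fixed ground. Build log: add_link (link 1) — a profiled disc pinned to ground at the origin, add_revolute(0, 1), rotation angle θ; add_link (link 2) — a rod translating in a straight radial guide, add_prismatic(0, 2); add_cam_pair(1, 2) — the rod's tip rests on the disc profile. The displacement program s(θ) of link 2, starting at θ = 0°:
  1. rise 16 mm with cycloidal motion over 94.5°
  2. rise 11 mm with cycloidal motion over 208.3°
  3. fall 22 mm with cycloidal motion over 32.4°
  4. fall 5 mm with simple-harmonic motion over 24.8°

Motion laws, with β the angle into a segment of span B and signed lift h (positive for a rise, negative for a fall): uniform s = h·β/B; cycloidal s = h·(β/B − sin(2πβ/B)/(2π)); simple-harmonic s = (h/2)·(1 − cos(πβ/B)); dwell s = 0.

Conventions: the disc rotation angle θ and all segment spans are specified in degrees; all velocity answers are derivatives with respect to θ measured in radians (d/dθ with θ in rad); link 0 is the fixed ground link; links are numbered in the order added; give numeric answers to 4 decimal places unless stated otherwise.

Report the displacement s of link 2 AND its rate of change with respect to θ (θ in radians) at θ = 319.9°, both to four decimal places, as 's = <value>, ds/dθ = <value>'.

seg 1 [0°–94.5°] cycloidal, h=16: full span → s += 16 → s = 16.0000
seg 2 [94.5°–302.8°] cycloidal, h=11: full span → s += 11 → s = 27.0000
seg 3 [302.8°–335.2°] cycloidal, h=-22: θ=319.9° here. β=17.1, B=32.4. -22·(0.5278 − sin(2π·0.5278)/(2π)) = -12.2191 → s = 14.7809
velocity in seg [302.8°–335.2°] (cycloidal), θ in radians: β = 17.1° = 0.2985 rad, B = 32.4° = 0.5655 rad; ds/dθ = (h/B)(1 − cos(2πβ/B)) = ((-22)/0.5655)(1 − cos(2π·0.5278)) = -77.218036 mm/rad

s = 14.7809, ds/dθ = -77.2180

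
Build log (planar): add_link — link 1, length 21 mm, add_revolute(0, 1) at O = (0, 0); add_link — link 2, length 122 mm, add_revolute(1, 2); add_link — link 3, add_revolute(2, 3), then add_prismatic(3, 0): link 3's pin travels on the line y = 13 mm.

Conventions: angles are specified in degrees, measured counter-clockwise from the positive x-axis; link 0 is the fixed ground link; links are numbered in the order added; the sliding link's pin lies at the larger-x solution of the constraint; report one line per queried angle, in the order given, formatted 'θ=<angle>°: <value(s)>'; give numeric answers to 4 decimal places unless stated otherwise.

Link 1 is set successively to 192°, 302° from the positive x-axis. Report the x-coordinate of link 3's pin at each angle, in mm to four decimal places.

geometry: r = 21 mm, L = 122 mm, e = 13 mm
θ=192°: crank pin P = (r cos θ, r sin θ) = (-20.541100, -4.366146)
θ=192°: h = r sin θ − e = -4.366146 − 13 = -17.366146
θ=192°: x = r cos θ + √(L² − h²) = -20.541100 + 120.757679 = 100.216579
θ=302°: crank pin P = (r cos θ, r sin θ) = (11.128305, -17.809010)
θ=302°: h = r sin θ − e = -17.809010 − 13 = -30.809010
θ=302°: x = r cos θ + √(L² − h²) = 11.128305 + 118.045775 = 129.174079

θ=192°: 100.2166
θ=302°: 129.1741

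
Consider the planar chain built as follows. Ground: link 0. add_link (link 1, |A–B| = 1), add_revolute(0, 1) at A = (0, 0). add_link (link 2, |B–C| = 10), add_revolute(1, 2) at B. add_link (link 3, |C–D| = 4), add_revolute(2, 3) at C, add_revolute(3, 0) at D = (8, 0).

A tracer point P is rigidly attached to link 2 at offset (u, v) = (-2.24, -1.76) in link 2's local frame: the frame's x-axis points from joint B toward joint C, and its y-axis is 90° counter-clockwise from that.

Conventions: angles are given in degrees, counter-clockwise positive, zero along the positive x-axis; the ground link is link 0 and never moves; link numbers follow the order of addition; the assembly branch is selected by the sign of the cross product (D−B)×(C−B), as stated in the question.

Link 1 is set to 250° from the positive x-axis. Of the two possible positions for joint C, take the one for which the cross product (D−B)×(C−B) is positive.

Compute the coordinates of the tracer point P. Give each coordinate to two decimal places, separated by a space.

A=(0,0), D=(8.00,0)
B = A + 1.00·(cos250°, sin250°) = (-0.3420, -0.9397)
|BD| = 8.3948
circle(B,10.00) ∩ circle(D,4.00): a=9.2005, h=3.9180
  candidates: C₊=(8.3621,3.9836) cross=32.891; C₋=(9.2392,-3.8032) cross=-32.891
  branch + wants cross > 0 → take C=(8.3621,3.9836) (cross=32.891)
ex = (C−B)/|BC| = (0.8704,0.4923); ey = (-0.4923,0.8704)
P = B + -2.24·ex + -1.76·ey = (-1.4252,-3.5744)

-1.43 -3.57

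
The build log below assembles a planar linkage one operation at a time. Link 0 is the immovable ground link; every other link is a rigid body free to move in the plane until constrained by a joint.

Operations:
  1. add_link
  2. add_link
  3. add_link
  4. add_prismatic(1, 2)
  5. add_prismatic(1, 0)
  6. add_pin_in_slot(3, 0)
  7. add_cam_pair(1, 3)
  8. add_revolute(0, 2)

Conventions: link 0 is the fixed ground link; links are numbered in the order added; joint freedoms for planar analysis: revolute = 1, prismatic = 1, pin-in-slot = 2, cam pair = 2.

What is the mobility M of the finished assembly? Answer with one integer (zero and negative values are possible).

ground; <1,0,0>
#1 <2,0,0>
#2 <3,0,0>
#3 <4,0,0>
P:1↔2 J1 <4,1,0>
P:1↔0 J1 <4,2,0>
PS:3↔0 J2 <4,2,1>
C:1↔3 J2 <4,2,2>
R:0↔2 J1 <4,3,2>
3×3 − 2×3 − 1×2 = 1

M = 1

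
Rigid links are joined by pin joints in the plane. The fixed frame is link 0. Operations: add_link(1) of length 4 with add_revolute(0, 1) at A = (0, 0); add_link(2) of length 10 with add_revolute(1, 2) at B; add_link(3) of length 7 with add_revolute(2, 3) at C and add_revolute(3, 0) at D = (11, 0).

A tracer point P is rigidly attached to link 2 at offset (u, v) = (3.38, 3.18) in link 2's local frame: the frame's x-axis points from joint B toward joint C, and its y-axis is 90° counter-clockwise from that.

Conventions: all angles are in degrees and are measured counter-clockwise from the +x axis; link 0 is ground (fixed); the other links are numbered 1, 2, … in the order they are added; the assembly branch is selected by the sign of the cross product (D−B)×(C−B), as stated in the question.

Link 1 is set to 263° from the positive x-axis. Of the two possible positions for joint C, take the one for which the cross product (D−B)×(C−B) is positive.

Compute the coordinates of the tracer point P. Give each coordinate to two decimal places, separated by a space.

A=(0,0), D=(11.00,0)
B = A + 4.00·(cos263°, sin263°) = (-0.4875, -3.9702)
|BD| = 12.1542
circle(B,10.00) ∩ circle(D,7.00): a=8.1751, h=5.7591
  candidates: C₊=(5.3580,4.1434) cross=69.997; C₋=(9.1204,-6.7429) cross=-69.997
  branch + wants cross > 0 → take C=(5.3580,4.1434) (cross=69.997)
ex = (C−B)/|BC| = (0.5845,0.8114); ey = (-0.8114,0.5845)
P = B + 3.38·ex + 3.18·ey = (-1.0918,0.6311)

-1.09 0.63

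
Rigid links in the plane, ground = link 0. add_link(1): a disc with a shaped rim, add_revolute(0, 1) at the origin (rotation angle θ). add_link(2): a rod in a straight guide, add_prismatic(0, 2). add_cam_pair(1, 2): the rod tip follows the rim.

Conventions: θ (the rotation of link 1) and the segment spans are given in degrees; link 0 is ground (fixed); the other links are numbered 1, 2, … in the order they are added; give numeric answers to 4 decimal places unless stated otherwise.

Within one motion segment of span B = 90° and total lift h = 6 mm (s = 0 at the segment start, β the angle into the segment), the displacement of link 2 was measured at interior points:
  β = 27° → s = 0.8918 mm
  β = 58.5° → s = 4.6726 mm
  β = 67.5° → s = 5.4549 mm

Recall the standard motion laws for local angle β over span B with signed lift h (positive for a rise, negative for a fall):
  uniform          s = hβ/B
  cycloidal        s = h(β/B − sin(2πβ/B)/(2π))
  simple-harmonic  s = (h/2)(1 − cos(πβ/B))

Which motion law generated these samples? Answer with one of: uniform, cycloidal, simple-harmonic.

candidates at β/B = r: uniform s = h·r (linear in β); cycloidal s = h·(r − sin(2πr)/(2π)); simple-harmonic s = (h/2)(1 − cos(πr))
β=27°: printed 0.8918 | uniform 1.8000, cycloidal 0.8918, simple-harmonic 1.2366
β=58.5°: printed 4.6726 | uniform 3.9000, cycloidal 4.6726, simple-harmonic 4.3620
β=67.5°: printed 5.4549 | uniform 4.5000, cycloidal 5.4549, simple-harmonic 5.1213
only one law matches every sample → cycloidal

cycloidal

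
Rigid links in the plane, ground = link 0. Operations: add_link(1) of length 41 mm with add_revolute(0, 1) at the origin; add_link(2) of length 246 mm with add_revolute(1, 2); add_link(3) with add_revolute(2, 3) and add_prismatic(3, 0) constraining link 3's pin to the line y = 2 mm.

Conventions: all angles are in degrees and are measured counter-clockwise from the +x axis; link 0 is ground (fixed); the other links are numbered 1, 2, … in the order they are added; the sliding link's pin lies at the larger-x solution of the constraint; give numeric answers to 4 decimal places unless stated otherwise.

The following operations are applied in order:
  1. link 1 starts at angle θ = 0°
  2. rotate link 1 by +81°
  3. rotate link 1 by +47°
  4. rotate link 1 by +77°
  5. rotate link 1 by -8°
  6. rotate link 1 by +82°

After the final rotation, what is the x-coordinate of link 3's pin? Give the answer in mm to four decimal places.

geometry: r = 41 mm, L = 246 mm, e = 2 mm; θ starts at 0°
rotate link 1 by +81°: θ ← 0° +81° = 81°
rotate link 1 by +47°: θ ← 81° +47° = 128°
rotate link 1 by +77°: θ ← 128° +77° = 205°
rotate link 1 by -8°: θ ← 205° -8° = 197°
rotate link 1 by +82°: θ ← 197° +82° = 279°
crank pin P = (r cos θ, r sin θ) = (6.413813, -40.495222)
h = r sin θ − e = -40.495222 − 2 = -42.495222
x = r cos θ + √(L² − h²) = 6.413813 + 242.301787 = 248.715600

248.7156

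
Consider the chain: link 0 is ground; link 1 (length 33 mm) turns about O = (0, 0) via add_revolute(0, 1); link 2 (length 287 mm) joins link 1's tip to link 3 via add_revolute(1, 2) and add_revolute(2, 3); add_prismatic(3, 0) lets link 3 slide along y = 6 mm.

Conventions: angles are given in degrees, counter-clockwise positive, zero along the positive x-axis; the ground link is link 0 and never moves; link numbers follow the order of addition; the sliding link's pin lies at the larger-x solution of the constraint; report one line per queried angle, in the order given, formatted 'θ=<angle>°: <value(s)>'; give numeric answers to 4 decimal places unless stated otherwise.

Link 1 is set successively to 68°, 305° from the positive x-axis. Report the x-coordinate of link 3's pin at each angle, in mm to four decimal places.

geometry: r = 33 mm, L = 287 mm, e = 6 mm
θ=68°: crank pin P = (r cos θ, r sin θ) = (12.362018, 30.597067)
θ=68°: h = r sin θ − e = 30.597067 − 6 = 24.597067
θ=68°: x = r cos θ + √(L² − h²) = 12.362018 + 285.944023 = 298.306041
θ=305°: crank pin P = (r cos θ, r sin θ) = (18.928022, -27.032017)
θ=305°: h = r sin θ − e = -27.032017 − 6 = -33.032017
θ=305°: x = r cos θ + √(L² − h²) = 18.928022 + 285.092767 = 304.020789

θ=68°: 298.3060
θ=305°: 304.0208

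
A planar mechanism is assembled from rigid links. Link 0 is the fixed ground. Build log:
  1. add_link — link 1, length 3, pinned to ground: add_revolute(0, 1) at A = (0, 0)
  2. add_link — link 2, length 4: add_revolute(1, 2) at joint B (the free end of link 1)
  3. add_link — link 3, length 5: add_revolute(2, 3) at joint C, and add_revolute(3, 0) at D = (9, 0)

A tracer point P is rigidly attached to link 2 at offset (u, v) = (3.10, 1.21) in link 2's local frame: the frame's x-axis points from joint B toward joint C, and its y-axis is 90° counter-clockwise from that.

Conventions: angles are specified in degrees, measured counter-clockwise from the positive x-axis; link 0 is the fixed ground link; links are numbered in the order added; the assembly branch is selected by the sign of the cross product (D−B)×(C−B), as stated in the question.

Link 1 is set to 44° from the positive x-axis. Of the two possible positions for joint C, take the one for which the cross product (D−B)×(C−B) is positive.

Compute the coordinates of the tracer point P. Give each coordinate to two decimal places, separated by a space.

A=(0,0), D=(9.00,0)
B = A + 3.00·(cos44°, sin44°) = (2.1580, 2.0840)
|BD| = 7.1523
circle(B,4.00) ∩ circle(D,5.00): a=2.9470, h=2.7047
  candidates: C₊=(5.7652,3.8126) cross=19.345; C₋=(4.1891,-1.3620) cross=-19.345
  branch + wants cross > 0 → take C=(5.7652,3.8126) (cross=19.345)
ex = (C−B)/|BC| = (0.9018,0.4322); ey = (-0.4322,0.9018)
P = B + 3.10·ex + 1.21·ey = (4.4307,4.5149)

4.43 4.51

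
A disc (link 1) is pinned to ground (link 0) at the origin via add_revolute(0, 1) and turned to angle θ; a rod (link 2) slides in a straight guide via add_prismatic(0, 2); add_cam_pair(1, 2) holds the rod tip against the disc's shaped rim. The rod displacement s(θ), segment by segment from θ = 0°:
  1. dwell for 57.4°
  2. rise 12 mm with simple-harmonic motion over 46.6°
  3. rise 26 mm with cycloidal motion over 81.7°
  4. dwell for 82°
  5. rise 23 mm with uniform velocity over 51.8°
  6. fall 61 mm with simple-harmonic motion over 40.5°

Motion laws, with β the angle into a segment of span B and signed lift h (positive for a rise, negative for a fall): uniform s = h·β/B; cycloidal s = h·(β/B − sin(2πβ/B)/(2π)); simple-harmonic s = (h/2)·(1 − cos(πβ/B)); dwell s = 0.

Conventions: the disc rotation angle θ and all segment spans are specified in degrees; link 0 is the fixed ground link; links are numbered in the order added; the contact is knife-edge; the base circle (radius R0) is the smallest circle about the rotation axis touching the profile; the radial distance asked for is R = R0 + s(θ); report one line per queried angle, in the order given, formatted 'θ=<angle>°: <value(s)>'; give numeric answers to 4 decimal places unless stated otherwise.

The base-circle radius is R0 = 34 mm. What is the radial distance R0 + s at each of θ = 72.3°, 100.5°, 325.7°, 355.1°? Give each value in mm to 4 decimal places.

segment 1 (0° to 57.4°, dwell): s unchanged at 0.0000
θ = 72.3° falls in segment 2 (57.4° to 104°, simple-harmonic, h = 12): β = 72.3 − 57.4 = 14.9°, B = 46.6°; Δs = 12/2·(1 − cos(π·0.3197)) = 2.7809; s = 0.0000 + 2.7809 = 2.7809
θ = 100.5° falls in segment 2 (57.4° to 104°, simple-harmonic, h = 12): β = 100.5 − 57.4 = 43.1°, B = 46.6°; Δs = 12/2·(1 − cos(π·0.9249)) = 11.8337; s = 0.0000 + 11.8337 = 11.8337
segment 2 (57.4° to 104°, simple-harmonic, h = 12) is passed completely: s = 0.0000 + (12) = 12.0000
segment 3 (104° to 185.7°, cycloidal, h = 26) is passed completely: s = 12.0000 + (26) = 38.0000
segment 4 (185.7° to 267.7°, dwell): s unchanged at 38.0000
segment 5 (267.7° to 319.5°, uniform, h = 23) is passed completely: s = 38.0000 + (23) = 61.0000
θ = 325.7° falls in segment 6 (319.5° to 360°, simple-harmonic, h = -61): β = 325.7 − 319.5 = 6.2°, B = 40.5°; Δs = -61/2·(1 − cos(π·0.1531)) = -3.4598; s = 61.0000 − 3.4598 = 57.5402
θ = 355.1° falls in segment 6 (319.5° to 360°, simple-harmonic, h = -61): β = 355.1 − 319.5 = 35.6°, B = 40.5°; Δs = -61/2·(1 − cos(π·0.8790)) = -58.8232; s = 61.0000 − 58.8232 = 2.1768
θ=72.3°: R = R0 + s = 34 + 2.7809 = 36.7809
θ=100.5°: R = R0 + s = 34 + 11.8337 = 45.8337
θ=325.7°: R = R0 + s = 34 + 57.5402 = 91.5402
θ=355.1°: R = R0 + s = 34 + 2.1768 = 36.1768

θ=72.3°: 36.7809
θ=100.5°: 45.8337
θ=325.7°: 91.5402
θ=355.1°: 36.1768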